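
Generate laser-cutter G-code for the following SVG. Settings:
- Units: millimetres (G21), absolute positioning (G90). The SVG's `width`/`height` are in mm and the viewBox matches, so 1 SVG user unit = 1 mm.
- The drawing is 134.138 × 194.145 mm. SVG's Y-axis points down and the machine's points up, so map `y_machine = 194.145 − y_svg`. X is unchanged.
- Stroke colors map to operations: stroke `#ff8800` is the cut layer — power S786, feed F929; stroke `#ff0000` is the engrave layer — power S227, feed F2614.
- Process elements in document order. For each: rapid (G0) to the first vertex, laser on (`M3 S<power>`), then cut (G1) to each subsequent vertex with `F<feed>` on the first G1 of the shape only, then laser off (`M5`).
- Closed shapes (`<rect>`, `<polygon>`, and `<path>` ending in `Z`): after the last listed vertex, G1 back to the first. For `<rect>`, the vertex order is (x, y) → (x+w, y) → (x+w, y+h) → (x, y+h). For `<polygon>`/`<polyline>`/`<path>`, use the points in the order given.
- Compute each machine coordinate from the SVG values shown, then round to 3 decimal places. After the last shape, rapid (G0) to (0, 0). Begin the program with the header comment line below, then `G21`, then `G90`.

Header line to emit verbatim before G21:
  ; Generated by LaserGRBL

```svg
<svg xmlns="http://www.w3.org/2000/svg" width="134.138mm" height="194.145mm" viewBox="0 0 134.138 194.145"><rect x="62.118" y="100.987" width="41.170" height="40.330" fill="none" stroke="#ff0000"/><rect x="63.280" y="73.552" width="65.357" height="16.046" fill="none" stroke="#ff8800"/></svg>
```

; Generated by LaserGRBL
G21
G90
G0 X62.118 Y93.158
M3 S227
G1 X103.288 Y93.158 F2614
G1 X103.288 Y52.828
G1 X62.118 Y52.828
G1 X62.118 Y93.158
M5
G0 X63.280 Y120.593
M3 S786
G1 X128.637 Y120.593 F929
G1 X128.637 Y104.547
G1 X63.280 Y104.547
G1 X63.280 Y120.593
M5
G0 X0.000 Y0.000

1 u = 1 mm; y_m = 194.145 − y.

[1] `<rect>` rectangle, #ff0000→engrave S227 F2614: (62.118,93.158) → (103.288,93.158) → (103.288,52.828) → (62.118,52.828) → (62.118,93.158) (closed)

[2] `<rect>` rectangle, #ff8800→cut S786 F929: (63.280,120.593) → (128.637,120.593) → (128.637,104.547) → (63.280,104.547) → (63.280,120.593) (closed)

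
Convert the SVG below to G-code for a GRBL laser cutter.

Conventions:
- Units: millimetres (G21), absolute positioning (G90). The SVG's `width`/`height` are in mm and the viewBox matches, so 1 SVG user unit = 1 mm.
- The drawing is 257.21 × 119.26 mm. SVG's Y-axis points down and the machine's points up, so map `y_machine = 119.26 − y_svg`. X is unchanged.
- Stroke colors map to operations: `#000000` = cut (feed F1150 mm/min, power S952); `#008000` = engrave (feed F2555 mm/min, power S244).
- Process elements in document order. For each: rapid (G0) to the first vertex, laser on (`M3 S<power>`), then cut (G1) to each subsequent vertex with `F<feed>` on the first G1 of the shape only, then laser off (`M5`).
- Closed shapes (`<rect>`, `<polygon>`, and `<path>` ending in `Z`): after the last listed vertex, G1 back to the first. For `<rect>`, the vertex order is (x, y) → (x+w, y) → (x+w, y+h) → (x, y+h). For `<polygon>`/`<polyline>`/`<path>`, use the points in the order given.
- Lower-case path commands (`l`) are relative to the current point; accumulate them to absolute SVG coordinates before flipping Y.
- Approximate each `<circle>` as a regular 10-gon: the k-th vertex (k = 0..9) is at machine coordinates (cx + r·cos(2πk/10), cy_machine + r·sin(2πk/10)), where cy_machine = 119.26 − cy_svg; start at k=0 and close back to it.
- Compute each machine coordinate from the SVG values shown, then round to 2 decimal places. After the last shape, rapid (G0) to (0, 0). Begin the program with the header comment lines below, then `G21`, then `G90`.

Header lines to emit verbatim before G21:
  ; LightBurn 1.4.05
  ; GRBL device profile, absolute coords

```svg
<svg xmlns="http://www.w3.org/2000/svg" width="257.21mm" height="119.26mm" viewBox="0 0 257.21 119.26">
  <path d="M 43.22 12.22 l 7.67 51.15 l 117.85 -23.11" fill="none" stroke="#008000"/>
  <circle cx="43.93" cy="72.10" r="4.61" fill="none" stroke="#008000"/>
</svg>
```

; LightBurn 1.4.05
; GRBL device profile, absolute coords
G21
G90
G0 X43.22 Y107.04
M3 S244
G1 X50.89 Y55.89 F2555
G1 X168.74 Y79.00
M5
G0 X48.54 Y47.16
M3 S244
G1 X47.66 Y49.87 F2555
G1 X45.35 Y51.54
G1 X42.51 Y51.54
G1 X40.20 Y49.87
G1 X39.32 Y47.16
G1 X40.20 Y44.45
G1 X42.51 Y42.78
G1 X45.35 Y42.78
G1 X47.66 Y44.45
G1 X48.54 Y47.16
M5
G0 X0.00 Y0.00

1 u = 1 mm; y_m = 119.26 − y.

[1] `<path>` open polyline, #008000→engrave S244 F2555: (43.22,107.04) → (50.89,55.89) → (168.74,79.00)

[2] `<circle>` circle, #008000→engrave S244 F2555: (48.54,47.16) → (47.66,49.87) → (45.35,51.54) → (42.51,51.54) → (40.20,49.87) → (39.32,47.16) → (40.20,44.45) → (42.51,42.78) → (45.35,42.78) → (47.66,44.45) → (48.54,47.16) (closed)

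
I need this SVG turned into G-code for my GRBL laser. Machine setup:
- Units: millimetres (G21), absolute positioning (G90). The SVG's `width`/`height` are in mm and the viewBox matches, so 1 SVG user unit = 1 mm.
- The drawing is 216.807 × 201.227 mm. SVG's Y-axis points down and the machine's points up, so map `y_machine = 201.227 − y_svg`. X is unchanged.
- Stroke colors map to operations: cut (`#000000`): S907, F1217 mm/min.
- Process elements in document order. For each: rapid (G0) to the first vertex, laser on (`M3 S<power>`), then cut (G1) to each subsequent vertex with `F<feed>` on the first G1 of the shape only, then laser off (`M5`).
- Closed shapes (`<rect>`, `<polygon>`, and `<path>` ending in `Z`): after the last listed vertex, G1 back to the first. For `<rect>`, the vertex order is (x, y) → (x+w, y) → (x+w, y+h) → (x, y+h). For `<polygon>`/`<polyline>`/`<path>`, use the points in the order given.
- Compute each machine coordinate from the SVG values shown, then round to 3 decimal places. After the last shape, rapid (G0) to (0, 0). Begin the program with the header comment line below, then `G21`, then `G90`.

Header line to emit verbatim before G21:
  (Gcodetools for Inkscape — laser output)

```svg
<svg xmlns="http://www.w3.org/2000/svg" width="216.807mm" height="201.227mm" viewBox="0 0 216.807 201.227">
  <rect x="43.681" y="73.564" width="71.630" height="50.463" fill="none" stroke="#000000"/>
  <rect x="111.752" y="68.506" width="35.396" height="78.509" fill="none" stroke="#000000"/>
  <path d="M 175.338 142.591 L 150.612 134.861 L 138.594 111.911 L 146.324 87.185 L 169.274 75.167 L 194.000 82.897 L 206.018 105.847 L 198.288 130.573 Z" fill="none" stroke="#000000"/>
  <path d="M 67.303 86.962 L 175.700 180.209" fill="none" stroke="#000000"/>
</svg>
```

(Gcodetools for Inkscape — laser output)
G21
G90
G0 X43.681 Y127.663
M3 S907
G1 X115.311 Y127.663 F1217
G1 X115.311 Y77.200
G1 X43.681 Y77.200
G1 X43.681 Y127.663
M5
G0 X111.752 Y132.721
M3 S907
G1 X147.148 Y132.721 F1217
G1 X147.148 Y54.212
G1 X111.752 Y54.212
G1 X111.752 Y132.721
M5
G0 X175.338 Y58.636
M3 S907
G1 X150.612 Y66.366 F1217
G1 X138.594 Y89.316
G1 X146.324 Y114.042
G1 X169.274 Y126.060
G1 X194.000 Y118.330
G1 X206.018 Y95.380
G1 X198.288 Y70.654
G1 X175.338 Y58.636
M5
G0 X67.303 Y114.265
M3 S907
G1 X175.700 Y21.018 F1217
M5
G0 X0.000 Y0.000

Since the viewBox matches the mm dimensions, user units are millimetres directly. The only transform is the Y-flip y_m = 201.227 − y_svg.

Shape 1 is a rectangle drawn with `<rect>`. Its stroke #000000 means cut at S907, F1217. After flipping Y the toolpath is (43.681,127.663) → (115.311,127.663) → (115.311,77.200) → (43.681,77.200) → (43.681,127.663), returning to the start.

Shape 2 is a rectangle drawn with `<rect>`. Its stroke #000000 means cut at S907, F1217. After flipping Y the toolpath is (111.752,132.721) → (147.148,132.721) → (147.148,54.212) → (111.752,54.212) → (111.752,132.721), returning to the start.

Shape 3 is a regular polygon drawn with `<path>`. Its stroke #000000 means cut at S907, F1217. After flipping Y the toolpath is (175.338,58.636) → (150.612,66.366) → (138.594,89.316) → (146.324,114.042) → (169.274,126.060) → (194.000,118.330) → (206.018,95.380) → (198.288,70.654) → (175.338,58.636), returning to the start.

Shape 4 is a line segment drawn with `<path>`. Its stroke #000000 means cut at S907, F1217. After flipping Y the toolpath is (67.303,114.265) → (175.700,21.018).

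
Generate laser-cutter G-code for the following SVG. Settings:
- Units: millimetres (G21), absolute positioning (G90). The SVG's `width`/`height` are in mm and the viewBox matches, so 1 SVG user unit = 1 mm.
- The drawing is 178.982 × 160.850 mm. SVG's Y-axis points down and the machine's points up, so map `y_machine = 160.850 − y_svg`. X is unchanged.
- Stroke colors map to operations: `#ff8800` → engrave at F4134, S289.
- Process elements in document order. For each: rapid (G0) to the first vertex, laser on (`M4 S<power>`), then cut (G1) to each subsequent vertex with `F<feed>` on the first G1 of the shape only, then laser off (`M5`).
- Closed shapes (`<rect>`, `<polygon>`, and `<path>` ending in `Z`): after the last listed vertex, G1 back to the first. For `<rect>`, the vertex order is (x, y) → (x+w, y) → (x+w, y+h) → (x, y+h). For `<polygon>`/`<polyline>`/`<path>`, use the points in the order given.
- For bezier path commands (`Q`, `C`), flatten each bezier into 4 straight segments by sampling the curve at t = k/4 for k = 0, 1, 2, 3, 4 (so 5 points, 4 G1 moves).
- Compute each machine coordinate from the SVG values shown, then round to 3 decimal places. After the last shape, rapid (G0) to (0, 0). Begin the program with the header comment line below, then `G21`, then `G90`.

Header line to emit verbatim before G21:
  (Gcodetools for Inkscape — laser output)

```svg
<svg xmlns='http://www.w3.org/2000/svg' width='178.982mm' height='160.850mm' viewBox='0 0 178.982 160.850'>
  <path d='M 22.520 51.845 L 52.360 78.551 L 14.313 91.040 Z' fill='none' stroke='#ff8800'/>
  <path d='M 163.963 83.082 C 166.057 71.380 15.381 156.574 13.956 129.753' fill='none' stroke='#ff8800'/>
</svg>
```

(Gcodetools for Inkscape — laser output)
G21
G90
G0 X22.520 Y109.005
M4 S289
G1 X52.360 Y82.299 F4134
G1 X14.313 Y69.810
G1 X22.520 Y109.005
M5
G0 X163.963 Y77.768
M4 S289
G1 X141.608 Y71.641 F4134
G1 X90.279 Y48.763
G1 X38.290 Y28.720
G1 X13.956 Y31.097
M5
G0 X0.000 Y0.000

1 u = 1 mm; y_m = 160.850 − y.

[1] `<path>` regular polygon, #ff8800→engrave S289 F4134: (22.520,109.005) → (52.360,82.299) → (14.313,69.810) → (22.520,109.005) (closed)

[2] `<path>` cubic bezier, #ff8800→engrave S289 F4134: (163.963,77.768) → (141.608,71.641) → (90.279,48.763) → (38.290,28.720) → (13.956,31.097)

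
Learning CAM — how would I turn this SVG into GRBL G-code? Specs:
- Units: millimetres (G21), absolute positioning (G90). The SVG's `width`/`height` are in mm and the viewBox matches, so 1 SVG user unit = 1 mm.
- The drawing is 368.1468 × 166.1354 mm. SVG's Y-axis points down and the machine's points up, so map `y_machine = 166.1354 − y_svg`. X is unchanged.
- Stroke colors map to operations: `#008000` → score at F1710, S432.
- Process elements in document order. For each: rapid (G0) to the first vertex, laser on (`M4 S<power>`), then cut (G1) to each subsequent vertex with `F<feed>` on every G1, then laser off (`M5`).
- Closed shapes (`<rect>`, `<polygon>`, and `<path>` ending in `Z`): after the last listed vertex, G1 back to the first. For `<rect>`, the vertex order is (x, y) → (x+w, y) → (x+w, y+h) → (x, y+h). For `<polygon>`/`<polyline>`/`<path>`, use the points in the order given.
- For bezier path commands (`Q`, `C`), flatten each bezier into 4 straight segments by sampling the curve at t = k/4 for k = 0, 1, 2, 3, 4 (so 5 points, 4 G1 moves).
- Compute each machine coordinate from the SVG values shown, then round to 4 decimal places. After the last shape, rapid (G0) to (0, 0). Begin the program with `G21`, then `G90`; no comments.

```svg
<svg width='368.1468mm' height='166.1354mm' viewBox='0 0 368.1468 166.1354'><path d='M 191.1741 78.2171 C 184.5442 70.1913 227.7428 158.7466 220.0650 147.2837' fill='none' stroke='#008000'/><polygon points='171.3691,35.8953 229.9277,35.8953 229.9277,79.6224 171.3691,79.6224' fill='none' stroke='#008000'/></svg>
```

G21
G90
G0 X191.1741 Y87.9183
M4 S432
G1 X193.9710 Y78.9006 F1710
G1 X206.0125 Y52.0961 F1710
G1 X217.8575 Y25.9361 F1710
G1 X220.0650 Y18.8517 F1710
M5
G0 X171.3691 Y130.2401
M4 S432
G1 X229.9277 Y130.2401 F1710
G1 X229.9277 Y86.5130 F1710
G1 X171.3691 Y86.5130 F1710
G1 X171.3691 Y130.2401 F1710
M5
G0 X0.0000 Y0.0000

Since the viewBox matches the mm dimensions, user units are millimetres directly. The only transform is the Y-flip y_m = 166.1354 − y_svg.

Shape 1 is a cubic bezier drawn with `<path>`. Its stroke #008000 means score at S432, F1710. After flipping Y the toolpath is (191.1741,87.9183) → (193.9710,78.9006) → (206.0125,52.0961) → (217.8575,25.9361) → (220.0650,18.8517).

Shape 2 is a rectangle drawn with `<polygon>`. Its stroke #008000 means score at S432, F1710. After flipping Y the toolpath is (171.3691,130.2401) → (229.9277,130.2401) → (229.9277,86.5130) → (171.3691,86.5130) → (171.3691,130.2401), returning to the start.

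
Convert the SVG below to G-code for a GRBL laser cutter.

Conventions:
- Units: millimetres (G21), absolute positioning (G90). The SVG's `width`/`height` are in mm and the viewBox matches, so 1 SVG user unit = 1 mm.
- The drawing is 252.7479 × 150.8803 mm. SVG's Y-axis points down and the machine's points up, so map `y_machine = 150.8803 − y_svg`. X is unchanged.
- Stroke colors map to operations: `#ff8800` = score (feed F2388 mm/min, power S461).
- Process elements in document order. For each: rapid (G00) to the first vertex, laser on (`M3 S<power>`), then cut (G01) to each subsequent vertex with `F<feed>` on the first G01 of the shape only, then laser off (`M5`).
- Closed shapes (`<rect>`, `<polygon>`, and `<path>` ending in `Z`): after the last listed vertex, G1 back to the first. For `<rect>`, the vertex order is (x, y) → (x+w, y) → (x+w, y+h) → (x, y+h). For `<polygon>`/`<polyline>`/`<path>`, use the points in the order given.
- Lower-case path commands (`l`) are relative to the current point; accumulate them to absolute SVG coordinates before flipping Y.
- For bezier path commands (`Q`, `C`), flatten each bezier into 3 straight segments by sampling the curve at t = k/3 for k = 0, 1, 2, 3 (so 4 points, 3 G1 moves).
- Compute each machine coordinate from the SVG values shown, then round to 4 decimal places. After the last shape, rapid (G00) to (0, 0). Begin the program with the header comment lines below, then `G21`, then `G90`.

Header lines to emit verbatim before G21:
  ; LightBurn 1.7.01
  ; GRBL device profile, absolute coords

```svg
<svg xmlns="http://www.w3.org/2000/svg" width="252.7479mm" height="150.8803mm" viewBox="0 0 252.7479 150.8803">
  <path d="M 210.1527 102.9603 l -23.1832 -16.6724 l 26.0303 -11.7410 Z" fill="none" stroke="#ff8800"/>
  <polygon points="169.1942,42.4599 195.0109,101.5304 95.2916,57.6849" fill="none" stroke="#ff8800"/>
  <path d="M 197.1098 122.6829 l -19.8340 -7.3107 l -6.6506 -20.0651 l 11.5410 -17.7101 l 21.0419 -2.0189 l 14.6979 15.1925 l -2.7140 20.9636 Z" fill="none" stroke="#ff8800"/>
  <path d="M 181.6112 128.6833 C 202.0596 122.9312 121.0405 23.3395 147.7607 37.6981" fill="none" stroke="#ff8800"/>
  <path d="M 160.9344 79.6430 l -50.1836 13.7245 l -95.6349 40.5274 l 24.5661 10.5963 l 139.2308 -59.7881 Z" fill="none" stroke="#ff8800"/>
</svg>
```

; LightBurn 1.7.01
; GRBL device profile, absolute coords
G21
G90
G00 X210.1527 Y47.9200
M3 S461
G01 X186.9695 Y64.5924 F2388
G01 X212.9998 Y76.3334
G01 X210.1527 Y47.9200
M5
G00 X169.1942 Y108.4204
M3 S461
G01 X195.0109 Y49.3499 F2388
G01 X95.2916 Y93.1954
G01 X169.1942 Y108.4204
M5
G00 X197.1098 Y28.1974
M3 S461
G01 X177.2758 Y35.5081 F2388
G01 X170.6252 Y55.5732
G01 X182.1662 Y73.2833
G01 X203.2081 Y75.3022
G01 X217.9060 Y60.1097
G01 X215.1920 Y39.1461
G01 X197.1098 Y28.1974
M5
G00 X181.6112 Y22.1970
M3 S461
G01 X175.9855 Y51.5330 F2388
G01 X149.2052 Y97.2533
G01 X147.7607 Y113.1822
M5
G00 X160.9344 Y71.2373
M3 S461
G01 X110.7508 Y57.5128 F2388
G01 X15.1159 Y16.9854
G01 X39.6820 Y6.3891
G01 X178.9128 Y66.1772
G01 X160.9344 Y71.2373
M5
G00 X0.0000 Y0.0000

1 u = 1 mm; y_m = 150.8803 − y.

[1] `<path>` regular polygon, #ff8800→score S461 F2388: (210.1527,47.9200) → (186.9695,64.5924) → (212.9998,76.3334) → (210.1527,47.9200) (closed)

[2] `<polygon>` closed polygon, #ff8800→score S461 F2388: (169.1942,108.4204) → (195.0109,49.3499) → (95.2916,93.1954) → (169.1942,108.4204) (closed)

[3] `<path>` regular polygon, #ff8800→score S461 F2388: (197.1098,28.1974) → (177.2758,35.5081) → (170.6252,55.5732) → (182.1662,73.2833) → (203.2081,75.3022) → (217.9060,60.1097) → (215.1920,39.1461) → (197.1098,28.1974) (closed)

[4] `<path>` cubic bezier, #ff8800→score S461 F2388: (181.6112,22.1970) → (175.9855,51.5330) → (149.2052,97.2533) → (147.7607,113.1822)

[5] `<path>` closed polygon, #ff8800→score S461 F2388: (160.9344,71.2373) → (110.7508,57.5128) → (15.1159,16.9854) → (39.6820,6.3891) → (178.9128,66.1772) → (160.9344,71.2373) (closed)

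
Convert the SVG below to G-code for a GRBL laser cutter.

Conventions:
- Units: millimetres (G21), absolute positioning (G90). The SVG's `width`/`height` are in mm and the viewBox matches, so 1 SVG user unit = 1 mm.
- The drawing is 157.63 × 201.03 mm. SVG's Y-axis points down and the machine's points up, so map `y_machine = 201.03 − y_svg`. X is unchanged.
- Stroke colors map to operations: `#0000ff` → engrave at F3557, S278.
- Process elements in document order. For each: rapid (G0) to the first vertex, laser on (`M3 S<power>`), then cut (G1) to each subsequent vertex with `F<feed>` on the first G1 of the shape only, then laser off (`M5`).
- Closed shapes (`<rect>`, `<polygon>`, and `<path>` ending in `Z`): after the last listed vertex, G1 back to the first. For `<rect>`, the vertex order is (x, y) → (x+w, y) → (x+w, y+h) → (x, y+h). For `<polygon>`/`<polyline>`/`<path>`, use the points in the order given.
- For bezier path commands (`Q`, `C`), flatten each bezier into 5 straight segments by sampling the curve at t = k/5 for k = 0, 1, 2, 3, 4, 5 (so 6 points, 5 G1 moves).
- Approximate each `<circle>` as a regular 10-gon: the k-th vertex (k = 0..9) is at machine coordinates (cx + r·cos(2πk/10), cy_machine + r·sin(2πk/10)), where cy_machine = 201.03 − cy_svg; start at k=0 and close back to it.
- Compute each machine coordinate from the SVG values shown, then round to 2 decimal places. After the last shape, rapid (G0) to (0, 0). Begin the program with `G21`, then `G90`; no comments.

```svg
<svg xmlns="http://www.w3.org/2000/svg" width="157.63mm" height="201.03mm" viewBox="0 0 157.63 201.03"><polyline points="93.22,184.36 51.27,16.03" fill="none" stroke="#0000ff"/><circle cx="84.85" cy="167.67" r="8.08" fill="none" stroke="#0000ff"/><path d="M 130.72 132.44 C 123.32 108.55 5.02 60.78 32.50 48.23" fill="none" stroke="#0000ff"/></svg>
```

G21
G90
G0 X93.22 Y16.67
M3 S278
G1 X51.27 Y185.00 F3557
M5
G0 X92.93 Y33.36
M3 S278
G1 X91.39 Y38.11 F3557
G1 X87.35 Y41.04
G1 X82.35 Y41.04
G1 X78.31 Y38.11
G1 X76.77 Y33.36
G1 X78.31 Y28.61
G1 X82.35 Y25.68
G1 X87.35 Y25.68
G1 X91.39 Y28.61
G1 X92.93 Y33.36
M5
G0 X130.72 Y68.59
M3 S278
G1 X115.03 Y85.32 F3557
G1 X85.04 Y104.94
G1 X53.07 Y124.62
G1 X31.45 Y141.52
G1 X32.50 Y152.80
M5
G0 X0.00 Y0.00

Since the viewBox matches the mm dimensions, user units are millimetres directly. The only transform is the Y-flip y_m = 201.03 − y_svg.

Shape 1 is a line segment drawn with `<polyline>`. Its stroke #0000ff means engrave at S278, F3557. After flipping Y the toolpath is (93.22,16.67) → (51.27,185.00).

Shape 2 is a circle drawn with `<circle>`. Its stroke #0000ff means engrave at S278, F3557. After flipping Y the toolpath is (92.93,33.36) → (91.39,38.11) → (87.35,41.04) → (82.35,41.04) → (78.31,38.11) → (76.77,33.36) → (78.31,28.61) → (82.35,25.68) → (87.35,25.68) → (91.39,28.61) → (92.93,33.36), returning to the start.

Shape 3 is a cubic bezier drawn with `<path>`. Its stroke #0000ff means engrave at S278, F3557. After flipping Y the toolpath is (130.72,68.59) → (115.03,85.32) → (85.04,104.94) → (53.07,124.62) → (31.45,141.52) → (32.50,152.80).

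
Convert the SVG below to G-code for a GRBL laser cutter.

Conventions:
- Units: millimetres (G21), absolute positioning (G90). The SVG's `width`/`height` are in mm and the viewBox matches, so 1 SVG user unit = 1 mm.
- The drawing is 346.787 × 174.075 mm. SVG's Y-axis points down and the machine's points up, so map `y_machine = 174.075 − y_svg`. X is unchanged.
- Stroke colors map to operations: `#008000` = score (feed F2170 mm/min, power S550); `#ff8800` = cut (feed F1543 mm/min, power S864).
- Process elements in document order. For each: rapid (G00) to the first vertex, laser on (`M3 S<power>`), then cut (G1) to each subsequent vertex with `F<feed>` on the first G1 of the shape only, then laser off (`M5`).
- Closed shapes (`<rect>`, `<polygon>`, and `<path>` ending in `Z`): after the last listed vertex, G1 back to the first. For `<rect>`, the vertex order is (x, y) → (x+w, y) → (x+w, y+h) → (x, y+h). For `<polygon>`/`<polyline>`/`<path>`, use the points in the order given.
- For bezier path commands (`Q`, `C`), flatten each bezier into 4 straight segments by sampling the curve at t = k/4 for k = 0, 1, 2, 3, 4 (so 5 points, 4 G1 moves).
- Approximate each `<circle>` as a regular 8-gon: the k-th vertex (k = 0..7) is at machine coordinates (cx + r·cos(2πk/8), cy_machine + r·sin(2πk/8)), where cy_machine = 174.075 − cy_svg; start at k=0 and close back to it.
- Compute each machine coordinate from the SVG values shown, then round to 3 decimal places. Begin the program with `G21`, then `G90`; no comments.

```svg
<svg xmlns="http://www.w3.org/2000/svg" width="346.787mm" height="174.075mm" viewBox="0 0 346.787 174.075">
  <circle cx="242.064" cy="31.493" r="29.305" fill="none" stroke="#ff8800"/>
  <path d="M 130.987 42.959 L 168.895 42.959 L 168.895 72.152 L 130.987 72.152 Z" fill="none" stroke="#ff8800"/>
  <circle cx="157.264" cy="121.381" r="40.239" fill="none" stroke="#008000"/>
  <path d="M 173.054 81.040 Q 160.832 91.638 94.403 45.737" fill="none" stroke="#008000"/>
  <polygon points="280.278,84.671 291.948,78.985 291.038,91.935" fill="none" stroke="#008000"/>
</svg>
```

G21
G90
G00 X271.369 Y142.582
M3 S864
G1 X262.786 Y163.304 F1543
G1 X242.064 Y171.887
G1 X221.342 Y163.304
G1 X212.759 Y142.582
G1 X221.342 Y121.860
G1 X242.064 Y113.277
G1 X262.786 Y121.860
G1 X271.369 Y142.582
M5
G00 X130.987 Y131.116
M3 S864
G1 X168.895 Y131.116 F1543
G1 X168.895 Y101.923
G1 X130.987 Y101.923
G1 X130.987 Y131.116
M5
G00 X197.503 Y52.694
M3 S550
G1 X185.717 Y81.147 F2170
G1 X157.264 Y92.933
G1 X128.811 Y81.147
G1 X117.025 Y52.694
G1 X128.811 Y24.241
G1 X157.264 Y12.455
G1 X185.717 Y24.241
G1 X197.503 Y52.694
M5
G00 X173.054 Y93.035
M3 S550
G1 X163.555 Y91.267 F2170
G1 X147.280 Y96.562
G1 X124.230 Y108.919
G1 X94.403 Y128.338
M5
G00 X280.278 Y89.404
M3 S550
G1 X291.948 Y95.090 F2170
G1 X291.038 Y82.140
G1 X280.278 Y89.404
M5

Since the viewBox matches the mm dimensions, user units are millimetres directly. The only transform is the Y-flip y_m = 174.075 − y_svg.

Shape 1 is a circle drawn with `<circle>`. Its stroke #ff8800 means cut at S864, F1543. After flipping Y the toolpath is (271.369,142.582) → (262.786,163.304) → (242.064,171.887) → (221.342,163.304) → (212.759,142.582) → (221.342,121.860) → (242.064,113.277) → (262.786,121.860) → (271.369,142.582), returning to the start.

Shape 2 is a rectangle drawn with `<path>`. Its stroke #ff8800 means cut at S864, F1543. After flipping Y the toolpath is (130.987,131.116) → (168.895,131.116) → (168.895,101.923) → (130.987,101.923) → (130.987,131.116), returning to the start.

Shape 3 is a circle drawn with `<circle>`. Its stroke #008000 means score at S550, F2170. After flipping Y the toolpath is (197.503,52.694) → (185.717,81.147) → (157.264,92.933) → (128.811,81.147) → (117.025,52.694) → (128.811,24.241) → (157.264,12.455) → (185.717,24.241) → (197.503,52.694), returning to the start.

Shape 4 is a quadratic bezier drawn with `<path>`. Its stroke #008000 means score at S550, F2170. After flipping Y the toolpath is (173.054,93.035) → (163.555,91.267) → (147.280,96.562) → (124.230,108.919) → (94.403,128.338).

Shape 5 is a regular polygon drawn with `<polygon>`. Its stroke #008000 means score at S550, F2170. After flipping Y the toolpath is (280.278,89.404) → (291.948,95.090) → (291.038,82.140) → (280.278,89.404), returning to the start.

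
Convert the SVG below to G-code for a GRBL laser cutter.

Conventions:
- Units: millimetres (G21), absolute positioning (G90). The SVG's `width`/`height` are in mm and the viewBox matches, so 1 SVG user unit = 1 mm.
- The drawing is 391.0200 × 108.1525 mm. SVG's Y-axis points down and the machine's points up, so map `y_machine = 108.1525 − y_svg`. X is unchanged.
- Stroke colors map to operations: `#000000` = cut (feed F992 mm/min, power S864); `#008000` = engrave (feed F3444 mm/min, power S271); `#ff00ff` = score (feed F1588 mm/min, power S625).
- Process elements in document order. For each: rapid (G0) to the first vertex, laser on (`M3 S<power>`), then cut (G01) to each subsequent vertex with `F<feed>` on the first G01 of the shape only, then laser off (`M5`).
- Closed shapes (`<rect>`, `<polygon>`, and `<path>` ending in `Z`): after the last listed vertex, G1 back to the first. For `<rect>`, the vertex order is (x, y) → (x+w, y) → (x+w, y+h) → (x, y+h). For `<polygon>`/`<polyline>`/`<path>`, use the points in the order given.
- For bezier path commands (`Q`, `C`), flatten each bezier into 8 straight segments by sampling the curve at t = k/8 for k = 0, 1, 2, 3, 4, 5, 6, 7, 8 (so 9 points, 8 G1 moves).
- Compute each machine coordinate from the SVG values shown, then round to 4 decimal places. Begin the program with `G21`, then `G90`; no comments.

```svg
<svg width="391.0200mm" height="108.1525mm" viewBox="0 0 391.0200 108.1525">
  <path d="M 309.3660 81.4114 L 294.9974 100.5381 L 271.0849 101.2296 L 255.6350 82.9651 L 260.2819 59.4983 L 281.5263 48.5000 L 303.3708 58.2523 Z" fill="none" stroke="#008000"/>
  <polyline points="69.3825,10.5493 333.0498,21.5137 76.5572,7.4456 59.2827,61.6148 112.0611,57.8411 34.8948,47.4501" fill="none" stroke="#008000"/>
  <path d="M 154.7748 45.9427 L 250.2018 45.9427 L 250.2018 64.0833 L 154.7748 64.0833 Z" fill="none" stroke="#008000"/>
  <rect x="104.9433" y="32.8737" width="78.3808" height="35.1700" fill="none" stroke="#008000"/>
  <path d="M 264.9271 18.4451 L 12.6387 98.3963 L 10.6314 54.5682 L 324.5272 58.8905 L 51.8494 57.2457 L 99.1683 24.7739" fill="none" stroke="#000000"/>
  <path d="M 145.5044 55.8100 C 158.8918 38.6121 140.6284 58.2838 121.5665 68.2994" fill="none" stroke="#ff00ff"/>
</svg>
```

G21
G90
G0 X309.3660 Y26.7411
M3 S271
G01 X294.9974 Y7.6144 F3444
G01 X271.0849 Y6.9229
G01 X255.6350 Y25.1874
G01 X260.2819 Y48.6542
G01 X281.5263 Y59.6525
G01 X303.3708 Y49.9002
G01 X309.3660 Y26.7411
M5
G0 X69.3825 Y97.6032
M3 S271
G01 X333.0498 Y86.6388 F3444
G01 X76.5572 Y100.7069
G01 X59.2827 Y46.5377
G01 X112.0611 Y50.3114
G01 X34.8948 Y60.7024
M5
G0 X154.7748 Y62.2098
M3 S271
G01 X250.2018 Y62.2098 F3444
G01 X250.2018 Y44.0692
G01 X154.7748 Y44.0692
G01 X154.7748 Y62.2098
M5
G0 X104.9433 Y75.2788
M3 S271
G01 X183.3241 Y75.2788 F3444
G01 X183.3241 Y40.1088
G01 X104.9433 Y40.1088
G01 X104.9433 Y75.2788
M5
G0 X264.9271 Y89.7074
M3 S864
G01 X12.6387 Y9.7562 F992
G01 X10.6314 Y53.5843
G01 X324.5272 Y49.2620
G01 X51.8494 Y50.9068
G01 X99.1683 Y83.3786
M5
G0 X145.5044 Y52.3425
M3 S625
G01 X149.1013 Y57.1543 F1588
G01 X150.0925 Y59.0548
G01 X148.8395 Y58.5893
G01 X145.7039 Y56.3029
G01 X141.0473 Y52.7408
G01 X135.2311 Y48.4484
G01 X128.6170 Y43.9707
G01 X121.5665 Y39.8531
M5

Since the viewBox matches the mm dimensions, user units are millimetres directly. The only transform is the Y-flip y_m = 108.1525 − y_svg.

Shape 1 is a regular polygon drawn with `<path>`. Its stroke #008000 means engrave at S271, F3444. After flipping Y the toolpath is (309.3660,26.7411) → (294.9974,7.6144) → (271.0849,6.9229) → (255.6350,25.1874) → (260.2819,48.6542) → (281.5263,59.6525) → (303.3708,49.9002) → (309.3660,26.7411), returning to the start.

Shape 2 is a open polyline drawn with `<polyline>`. Its stroke #008000 means engrave at S271, F3444. After flipping Y the toolpath is (69.3825,97.6032) → (333.0498,86.6388) → (76.5572,100.7069) → (59.2827,46.5377) → (112.0611,50.3114) → (34.8948,60.7024).

Shape 3 is a rectangle drawn with `<path>`. Its stroke #008000 means engrave at S271, F3444. After flipping Y the toolpath is (154.7748,62.2098) → (250.2018,62.2098) → (250.2018,44.0692) → (154.7748,44.0692) → (154.7748,62.2098), returning to the start.

Shape 4 is a rectangle drawn with `<rect>`. Its stroke #008000 means engrave at S271, F3444. After flipping Y the toolpath is (104.9433,75.2788) → (183.3241,75.2788) → (183.3241,40.1088) → (104.9433,40.1088) → (104.9433,75.2788), returning to the start.

Shape 5 is a open polyline drawn with `<path>`. Its stroke #000000 means cut at S864, F992. After flipping Y the toolpath is (264.9271,89.7074) → (12.6387,9.7562) → (10.6314,53.5843) → (324.5272,49.2620) → (51.8494,50.9068) → (99.1683,83.3786).

Shape 6 is a cubic bezier drawn with `<path>`. Its stroke #ff00ff means score at S625, F1588. After flipping Y the toolpath is (145.5044,52.3425) → (149.1013,57.1543) → (150.0925,59.0548) → (148.8395,58.5893) → (145.7039,56.3029) → (141.0473,52.7408) → (135.2311,48.4484) → (128.6170,43.9707) → (121.5665,39.8531).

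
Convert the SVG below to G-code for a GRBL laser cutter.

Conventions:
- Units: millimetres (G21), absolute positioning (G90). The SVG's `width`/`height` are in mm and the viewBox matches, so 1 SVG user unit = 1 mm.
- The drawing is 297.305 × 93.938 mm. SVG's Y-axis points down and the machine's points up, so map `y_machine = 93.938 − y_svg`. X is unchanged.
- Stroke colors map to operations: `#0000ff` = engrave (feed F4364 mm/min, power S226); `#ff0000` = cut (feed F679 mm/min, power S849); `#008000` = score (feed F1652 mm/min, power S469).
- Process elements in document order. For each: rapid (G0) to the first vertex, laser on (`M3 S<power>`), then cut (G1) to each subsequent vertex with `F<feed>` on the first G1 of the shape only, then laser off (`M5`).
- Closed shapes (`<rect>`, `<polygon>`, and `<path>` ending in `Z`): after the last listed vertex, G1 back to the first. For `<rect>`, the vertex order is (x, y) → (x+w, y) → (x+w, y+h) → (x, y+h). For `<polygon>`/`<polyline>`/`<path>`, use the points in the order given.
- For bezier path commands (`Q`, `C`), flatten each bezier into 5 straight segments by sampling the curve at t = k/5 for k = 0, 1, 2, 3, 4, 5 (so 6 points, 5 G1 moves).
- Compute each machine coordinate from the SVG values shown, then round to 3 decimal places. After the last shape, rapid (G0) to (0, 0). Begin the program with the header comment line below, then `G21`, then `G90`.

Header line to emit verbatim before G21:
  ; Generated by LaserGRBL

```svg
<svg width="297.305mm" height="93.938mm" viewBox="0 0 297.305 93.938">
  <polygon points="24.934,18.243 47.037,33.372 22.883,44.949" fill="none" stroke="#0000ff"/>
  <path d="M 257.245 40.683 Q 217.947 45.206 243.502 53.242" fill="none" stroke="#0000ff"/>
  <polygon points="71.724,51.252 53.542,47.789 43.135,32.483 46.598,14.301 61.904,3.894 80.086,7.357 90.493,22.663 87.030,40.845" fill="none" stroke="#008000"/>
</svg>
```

; Generated by LaserGRBL
G21
G90
G0 X24.934 Y75.695
M3 S226
G1 X47.037 Y60.566 F4364
G1 X22.883 Y48.989
G1 X24.934 Y75.695
M5
G0 X257.245 Y53.255
M3 S226
G1 X244.120 Y51.305 F4364
G1 X236.183 Y49.075
G1 X233.434 Y46.563
G1 X235.874 Y43.770
G1 X243.502 Y40.696
M5
G0 X71.724 Y42.686
M3 S469
G1 X53.542 Y46.149 F1652
G1 X43.135 Y61.455
G1 X46.598 Y79.637
G1 X61.904 Y90.044
G1 X80.086 Y86.581
G1 X90.493 Y71.275
G1 X87.030 Y53.093
G1 X71.724 Y42.686
M5
G0 X0.000 Y0.000

1 u = 1 mm; y_m = 93.938 − y.

[1] `<polygon>` regular polygon, #0000ff→engrave S226 F4364: (24.934,75.695) → (47.037,60.566) → (22.883,48.989) → (24.934,75.695) (closed)

[2] `<path>` quadratic bezier, #0000ff→engrave S226 F4364: (257.245,53.255) → (244.120,51.305) → (236.183,49.075) → (233.434,46.563) → (235.874,43.770) → (243.502,40.696)

[3] `<polygon>` regular polygon, #008000→score S469 F1652: (71.724,42.686) → (53.542,46.149) → (43.135,61.455) → (46.598,79.637) → (61.904,90.044) → (80.086,86.581) → (90.493,71.275) → (87.030,53.093) → (71.724,42.686) (closed)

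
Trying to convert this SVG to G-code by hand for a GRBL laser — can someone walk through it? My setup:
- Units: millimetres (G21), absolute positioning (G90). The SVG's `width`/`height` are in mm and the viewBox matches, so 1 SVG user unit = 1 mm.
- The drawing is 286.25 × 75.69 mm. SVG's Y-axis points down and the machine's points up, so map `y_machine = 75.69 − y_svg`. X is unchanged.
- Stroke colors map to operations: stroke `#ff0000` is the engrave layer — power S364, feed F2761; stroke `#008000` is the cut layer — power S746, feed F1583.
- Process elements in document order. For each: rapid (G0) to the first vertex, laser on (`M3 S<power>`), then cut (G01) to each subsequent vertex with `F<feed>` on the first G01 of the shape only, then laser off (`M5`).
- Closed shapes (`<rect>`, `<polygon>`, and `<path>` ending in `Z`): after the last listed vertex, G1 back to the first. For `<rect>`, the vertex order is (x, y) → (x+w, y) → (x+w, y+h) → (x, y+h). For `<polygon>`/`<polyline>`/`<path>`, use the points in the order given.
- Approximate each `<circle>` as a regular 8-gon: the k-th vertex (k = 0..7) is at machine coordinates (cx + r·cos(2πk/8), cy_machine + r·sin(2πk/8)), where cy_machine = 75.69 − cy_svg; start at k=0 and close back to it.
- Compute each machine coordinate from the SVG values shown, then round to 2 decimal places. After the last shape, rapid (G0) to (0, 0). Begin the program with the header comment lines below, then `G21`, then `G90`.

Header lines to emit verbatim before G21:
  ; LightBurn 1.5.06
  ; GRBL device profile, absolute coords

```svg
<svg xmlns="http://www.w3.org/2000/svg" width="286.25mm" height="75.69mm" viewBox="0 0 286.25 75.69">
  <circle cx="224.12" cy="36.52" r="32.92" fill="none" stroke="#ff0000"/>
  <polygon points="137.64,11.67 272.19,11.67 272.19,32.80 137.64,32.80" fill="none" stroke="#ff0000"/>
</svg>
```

; LightBurn 1.5.06
; GRBL device profile, absolute coords
G21
G90
G0 X257.04 Y39.17
M3 S364
G01 X247.40 Y62.45 F2761
G01 X224.12 Y72.09
G01 X200.84 Y62.45
G01 X191.20 Y39.17
G01 X200.84 Y15.89
G01 X224.12 Y6.25
G01 X247.40 Y15.89
G01 X257.04 Y39.17
M5
G0 X137.64 Y64.02
M3 S364
G01 X272.19 Y64.02 F2761
G01 X272.19 Y42.89
G01 X137.64 Y42.89
G01 X137.64 Y64.02
M5
G0 X0.00 Y0.00

viewBox `0 0 286.25 75.69` with mm width/height → 1 unit = 1 mm. Flip: y_m = 75.69 − y_svg.

**Shape 1** — `<circle>` circle, stroke `#ff0000` → engrave (S364, F2761). Machine vertices: (257.04,39.17) → (247.40,62.45) → (224.12,72.09) → (200.84,62.45) → (191.20,39.17) → (200.84,15.89) → (224.12,6.25) → (247.40,15.89) → (257.04,39.17). Closed: final G1 returns to the first vertex.

**Shape 2** — `<polygon>` rectangle, stroke `#ff0000` → engrave (S364, F2761). Machine vertices: (137.64,64.02) → (272.19,64.02) → (272.19,42.89) → (137.64,42.89) → (137.64,64.02). Closed: final G1 returns to the first vertex.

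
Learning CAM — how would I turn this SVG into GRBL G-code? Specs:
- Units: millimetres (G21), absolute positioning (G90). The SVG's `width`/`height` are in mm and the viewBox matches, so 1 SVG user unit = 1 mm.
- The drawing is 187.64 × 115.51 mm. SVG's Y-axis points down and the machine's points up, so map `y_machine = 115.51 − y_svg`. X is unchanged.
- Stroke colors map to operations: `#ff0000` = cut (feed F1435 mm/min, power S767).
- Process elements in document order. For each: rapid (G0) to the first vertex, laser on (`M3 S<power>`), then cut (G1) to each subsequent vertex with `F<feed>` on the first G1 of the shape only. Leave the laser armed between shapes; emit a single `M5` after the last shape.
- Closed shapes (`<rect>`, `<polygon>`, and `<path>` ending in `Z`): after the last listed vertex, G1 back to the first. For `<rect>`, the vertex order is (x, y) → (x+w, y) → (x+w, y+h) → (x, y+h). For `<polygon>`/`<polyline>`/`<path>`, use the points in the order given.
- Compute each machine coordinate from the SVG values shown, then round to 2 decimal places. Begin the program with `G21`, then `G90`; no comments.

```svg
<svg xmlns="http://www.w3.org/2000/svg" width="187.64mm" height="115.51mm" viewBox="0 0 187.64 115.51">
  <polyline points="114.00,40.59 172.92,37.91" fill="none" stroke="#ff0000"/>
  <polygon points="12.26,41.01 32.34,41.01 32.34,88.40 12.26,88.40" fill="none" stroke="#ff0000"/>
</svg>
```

G21
G90
G0 X114.00 Y74.92
M3 S767
G1 X172.92 Y77.60 F1435
G0 X12.26 Y74.50
M3 S767
G1 X32.34 Y74.50 F1435
G1 X32.34 Y27.11
G1 X12.26 Y27.11
G1 X12.26 Y74.50
M5

Since the viewBox matches the mm dimensions, user units are millimetres directly. The only transform is the Y-flip y_m = 115.51 − y_svg.

Shape 1 is a line segment drawn with `<polyline>`. Its stroke #ff0000 means cut at S767, F1435. After flipping Y the toolpath is (114.00,74.92) → (172.92,77.60).

Shape 2 is a rectangle drawn with `<polygon>`. Its stroke #ff0000 means cut at S767, F1435. After flipping Y the toolpath is (12.26,74.50) → (32.34,74.50) → (32.34,27.11) → (12.26,27.11) → (12.26,74.50), returning to the start.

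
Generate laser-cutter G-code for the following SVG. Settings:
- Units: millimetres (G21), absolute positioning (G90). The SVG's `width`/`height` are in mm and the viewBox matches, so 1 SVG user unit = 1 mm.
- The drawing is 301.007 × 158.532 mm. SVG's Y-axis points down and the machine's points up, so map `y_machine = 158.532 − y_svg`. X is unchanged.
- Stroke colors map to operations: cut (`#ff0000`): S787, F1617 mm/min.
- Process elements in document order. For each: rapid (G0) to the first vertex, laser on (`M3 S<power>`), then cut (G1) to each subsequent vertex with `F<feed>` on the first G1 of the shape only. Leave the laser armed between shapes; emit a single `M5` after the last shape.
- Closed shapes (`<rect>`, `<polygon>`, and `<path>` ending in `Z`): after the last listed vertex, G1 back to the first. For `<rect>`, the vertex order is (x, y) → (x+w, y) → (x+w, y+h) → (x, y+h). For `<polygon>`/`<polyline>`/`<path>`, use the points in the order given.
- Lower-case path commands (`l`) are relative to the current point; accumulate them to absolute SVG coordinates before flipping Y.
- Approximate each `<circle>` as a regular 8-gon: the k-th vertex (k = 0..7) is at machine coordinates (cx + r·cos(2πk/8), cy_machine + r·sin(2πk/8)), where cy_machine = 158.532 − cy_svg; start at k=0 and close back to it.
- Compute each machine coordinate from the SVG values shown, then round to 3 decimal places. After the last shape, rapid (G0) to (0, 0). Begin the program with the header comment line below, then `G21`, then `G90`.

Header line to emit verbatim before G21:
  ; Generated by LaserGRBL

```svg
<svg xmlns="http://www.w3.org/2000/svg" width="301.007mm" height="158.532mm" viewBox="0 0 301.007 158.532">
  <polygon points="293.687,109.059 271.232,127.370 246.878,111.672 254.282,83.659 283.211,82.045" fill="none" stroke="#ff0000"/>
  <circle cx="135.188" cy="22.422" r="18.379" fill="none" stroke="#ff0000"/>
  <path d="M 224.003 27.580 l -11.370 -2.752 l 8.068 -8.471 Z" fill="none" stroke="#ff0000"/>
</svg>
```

Since the viewBox matches the mm dimensions, user units are millimetres directly. The only transform is the Y-flip y_m = 158.532 − y_svg.

Shape 1 is a regular polygon drawn with `<polygon>`. Its stroke #ff0000 means cut at S787, F1617. After flipping Y the toolpath is (293.687,49.473) → (271.232,31.162) → (246.878,46.860) → (254.282,74.873) → (283.211,76.487) → (293.687,49.473), returning to the start.

Shape 2 is a circle drawn with `<circle>`. Its stroke #ff0000 means cut at S787, F1617. After flipping Y the toolpath is (153.567,136.110) → (148.184,149.106) → (135.188,154.489) → (122.192,149.106) → (116.809,136.110) → (122.192,123.114) → (135.188,117.731) → (148.184,123.114) → (153.567,136.110), returning to the start.

Shape 3 is a regular polygon drawn with `<path>`. Its stroke #ff0000 means cut at S787, F1617. After flipping Y the toolpath is (224.003,130.952) → (212.633,133.704) → (220.701,142.175) → (224.003,130.952), returning to the start.

; Generated by LaserGRBL
G21
G90
G0 X293.687 Y49.473
M3 S787
G1 X271.232 Y31.162 F1617
G1 X246.878 Y46.860
G1 X254.282 Y74.873
G1 X283.211 Y76.487
G1 X293.687 Y49.473
G0 X153.567 Y136.110
M3 S787
G1 X148.184 Y149.106 F1617
G1 X135.188 Y154.489
G1 X122.192 Y149.106
G1 X116.809 Y136.110
G1 X122.192 Y123.114
G1 X135.188 Y117.731
G1 X148.184 Y123.114
G1 X153.567 Y136.110
G0 X224.003 Y130.952
M3 S787
G1 X212.633 Y133.704 F1617
G1 X220.701 Y142.175
G1 X224.003 Y130.952
M5
G0 X0.000 Y0.000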